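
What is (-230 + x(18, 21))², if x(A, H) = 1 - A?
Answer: 61009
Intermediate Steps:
(-230 + x(18, 21))² = (-230 + (1 - 1*18))² = (-230 + (1 - 18))² = (-230 - 17)² = (-247)² = 61009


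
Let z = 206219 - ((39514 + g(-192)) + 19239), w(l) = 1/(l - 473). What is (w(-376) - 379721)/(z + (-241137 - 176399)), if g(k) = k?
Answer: 161191565/114563211 ≈ 1.4070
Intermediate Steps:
w(l) = 1/(-473 + l)
z = 147658 (z = 206219 - ((39514 - 192) + 19239) = 206219 - (39322 + 19239) = 206219 - 1*58561 = 206219 - 58561 = 147658)
(w(-376) - 379721)/(z + (-241137 - 176399)) = (1/(-473 - 376) - 379721)/(147658 + (-241137 - 176399)) = (1/(-849) - 379721)/(147658 - 417536) = (-1/849 - 379721)/(-269878) = -322383130/849*(-1/269878) = 161191565/114563211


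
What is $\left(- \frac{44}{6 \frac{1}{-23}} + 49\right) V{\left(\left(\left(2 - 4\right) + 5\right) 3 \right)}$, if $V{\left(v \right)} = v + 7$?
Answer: $\frac{10448}{3} \approx 3482.7$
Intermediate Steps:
$V{\left(v \right)} = 7 + v$
$\left(- \frac{44}{6 \frac{1}{-23}} + 49\right) V{\left(\left(\left(2 - 4\right) + 5\right) 3 \right)} = \left(- \frac{44}{6 \frac{1}{-23}} + 49\right) \left(7 + \left(\left(2 - 4\right) + 5\right) 3\right) = \left(- \frac{44}{6 \left(- \frac{1}{23}\right)} + 49\right) \left(7 + \left(\left(2 - 4\right) + 5\right) 3\right) = \left(- \frac{44}{- \frac{6}{23}} + 49\right) \left(7 + \left(-2 + 5\right) 3\right) = \left(\left(-44\right) \left(- \frac{23}{6}\right) + 49\right) \left(7 + 3 \cdot 3\right) = \left(\frac{506}{3} + 49\right) \left(7 + 9\right) = \frac{653}{3} \cdot 16 = \frac{10448}{3}$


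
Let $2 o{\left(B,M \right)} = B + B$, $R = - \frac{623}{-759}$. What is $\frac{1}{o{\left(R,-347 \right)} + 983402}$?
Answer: $\frac{759}{746402741} \approx 1.0169 \cdot 10^{-6}$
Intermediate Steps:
$R = \frac{623}{759}$ ($R = \left(-623\right) \left(- \frac{1}{759}\right) = \frac{623}{759} \approx 0.82082$)
$o{\left(B,M \right)} = B$ ($o{\left(B,M \right)} = \frac{B + B}{2} = \frac{2 B}{2} = B$)
$\frac{1}{o{\left(R,-347 \right)} + 983402} = \frac{1}{\frac{623}{759} + 983402} = \frac{1}{\frac{746402741}{759}} = \frac{759}{746402741}$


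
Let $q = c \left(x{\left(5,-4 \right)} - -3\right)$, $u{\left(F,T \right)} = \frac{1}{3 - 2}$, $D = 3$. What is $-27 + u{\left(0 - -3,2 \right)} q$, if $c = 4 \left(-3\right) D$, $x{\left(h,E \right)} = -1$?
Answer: $-99$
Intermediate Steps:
$u{\left(F,T \right)} = 1$ ($u{\left(F,T \right)} = 1^{-1} = 1$)
$c = -36$ ($c = 4 \left(-3\right) 3 = \left(-12\right) 3 = -36$)
$q = -72$ ($q = - 36 \left(-1 - -3\right) = - 36 \left(-1 + 3\right) = \left(-36\right) 2 = -72$)
$-27 + u{\left(0 - -3,2 \right)} q = -27 + 1 \left(-72\right) = -27 - 72 = -99$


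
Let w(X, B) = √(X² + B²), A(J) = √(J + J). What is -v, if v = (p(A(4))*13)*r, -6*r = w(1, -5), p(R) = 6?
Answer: 13*√26 ≈ 66.287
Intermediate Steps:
A(J) = √2*√J (A(J) = √(2*J) = √2*√J)
w(X, B) = √(B² + X²)
r = -√26/6 (r = -√((-5)² + 1²)/6 = -√(25 + 1)/6 = -√26/6 ≈ -0.84984)
v = -13*√26 (v = (6*13)*(-√26/6) = 78*(-√26/6) = -13*√26 ≈ -66.287)
-v = -(-13)*√26 = 13*√26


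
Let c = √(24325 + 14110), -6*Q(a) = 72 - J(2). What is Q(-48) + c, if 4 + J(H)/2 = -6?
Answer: -46/3 + √38435 ≈ 180.72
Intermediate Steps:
J(H) = -20 (J(H) = -8 + 2*(-6) = -8 - 12 = -20)
Q(a) = -46/3 (Q(a) = -(72 - 1*(-20))/6 = -(72 + 20)/6 = -⅙*92 = -46/3)
c = √38435 ≈ 196.05
Q(-48) + c = -46/3 + √38435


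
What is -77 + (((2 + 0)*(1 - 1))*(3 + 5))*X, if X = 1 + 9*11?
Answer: -77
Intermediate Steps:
X = 100 (X = 1 + 99 = 100)
-77 + (((2 + 0)*(1 - 1))*(3 + 5))*X = -77 + (((2 + 0)*(1 - 1))*(3 + 5))*100 = -77 + ((2*0)*8)*100 = -77 + (0*8)*100 = -77 + 0*100 = -77 + 0 = -77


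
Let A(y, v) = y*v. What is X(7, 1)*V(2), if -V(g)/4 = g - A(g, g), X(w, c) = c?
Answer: 8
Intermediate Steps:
A(y, v) = v*y
V(g) = -4*g + 4*g**2 (V(g) = -4*(g - g*g) = -4*(g - g**2) = -4*g + 4*g**2)
X(7, 1)*V(2) = 1*(4*2*(-1 + 2)) = 1*(4*2*1) = 1*8 = 8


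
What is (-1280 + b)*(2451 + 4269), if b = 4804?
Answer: 23681280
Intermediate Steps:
(-1280 + b)*(2451 + 4269) = (-1280 + 4804)*(2451 + 4269) = 3524*6720 = 23681280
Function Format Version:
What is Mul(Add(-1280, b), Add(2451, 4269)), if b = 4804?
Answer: 23681280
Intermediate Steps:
Mul(Add(-1280, b), Add(2451, 4269)) = Mul(Add(-1280, 4804), Add(2451, 4269)) = Mul(3524, 6720) = 23681280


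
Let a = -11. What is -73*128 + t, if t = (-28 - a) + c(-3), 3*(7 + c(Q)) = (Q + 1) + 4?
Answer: -28102/3 ≈ -9367.3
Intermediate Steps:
c(Q) = -16/3 + Q/3 (c(Q) = -7 + ((Q + 1) + 4)/3 = -7 + ((1 + Q) + 4)/3 = -7 + (5 + Q)/3 = -7 + (5/3 + Q/3) = -16/3 + Q/3)
t = -70/3 (t = (-28 - 1*(-11)) + (-16/3 + (1/3)*(-3)) = (-28 + 11) + (-16/3 - 1) = -17 - 19/3 = -70/3 ≈ -23.333)
-73*128 + t = -73*128 - 70/3 = -9344 - 70/3 = -28102/3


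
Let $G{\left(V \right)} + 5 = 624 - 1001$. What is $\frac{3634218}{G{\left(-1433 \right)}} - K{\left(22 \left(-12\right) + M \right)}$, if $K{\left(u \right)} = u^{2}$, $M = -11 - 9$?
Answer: $- \frac{17222405}{191} \approx -90170.0$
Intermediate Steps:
$G{\left(V \right)} = -382$ ($G{\left(V \right)} = -5 + \left(624 - 1001\right) = -5 - 377 = -382$)
$M = -20$
$\frac{3634218}{G{\left(-1433 \right)}} - K{\left(22 \left(-12\right) + M \right)} = \frac{3634218}{-382} - \left(22 \left(-12\right) - 20\right)^{2} = 3634218 \left(- \frac{1}{382}\right) - \left(-264 - 20\right)^{2} = - \frac{1817109}{191} - \left(-284\right)^{2} = - \frac{1817109}{191} - 80656 = - \frac{17222405}{191}$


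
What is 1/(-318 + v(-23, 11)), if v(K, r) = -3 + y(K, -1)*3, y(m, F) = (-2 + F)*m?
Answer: -1/114 ≈ -0.0087719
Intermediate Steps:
y(m, F) = m*(-2 + F)
v(K, r) = -3 - 9*K (v(K, r) = -3 + (K*(-2 - 1))*3 = -3 + (K*(-3))*3 = -3 - 3*K*3 = -3 - 9*K)
1/(-318 + v(-23, 11)) = 1/(-318 + (-3 - 9*(-23))) = 1/(-318 + (-3 + 207)) = 1/(-318 + 204) = 1/(-114) = -1/114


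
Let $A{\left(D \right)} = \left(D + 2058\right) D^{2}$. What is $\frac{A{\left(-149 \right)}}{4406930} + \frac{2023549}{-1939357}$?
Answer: $\frac{73275625226543}{8546610544010} \approx 8.5736$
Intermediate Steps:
$A{\left(D \right)} = D^{2} \left(2058 + D\right)$ ($A{\left(D \right)} = \left(2058 + D\right) D^{2} = D^{2} \left(2058 + D\right)$)
$\frac{A{\left(-149 \right)}}{4406930} + \frac{2023549}{-1939357} = \frac{\left(-149\right)^{2} \left(2058 - 149\right)}{4406930} + \frac{2023549}{-1939357} = 22201 \cdot 1909 \cdot \frac{1}{4406930} + 2023549 \left(- \frac{1}{1939357}\right) = 42381709 \cdot \frac{1}{4406930} - \frac{2023549}{1939357} = \frac{42381709}{4406930} - \frac{2023549}{1939357} = \frac{73275625226543}{8546610544010}$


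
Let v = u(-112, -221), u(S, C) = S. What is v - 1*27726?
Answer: -27838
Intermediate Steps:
v = -112
v - 1*27726 = -112 - 1*27726 = -112 - 27726 = -27838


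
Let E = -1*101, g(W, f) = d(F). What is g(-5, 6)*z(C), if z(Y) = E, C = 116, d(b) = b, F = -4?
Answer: 404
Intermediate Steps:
g(W, f) = -4
E = -101
z(Y) = -101
g(-5, 6)*z(C) = -4*(-101) = 404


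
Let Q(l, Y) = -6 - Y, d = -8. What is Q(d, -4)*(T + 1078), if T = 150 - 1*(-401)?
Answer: -3258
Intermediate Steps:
T = 551 (T = 150 + 401 = 551)
Q(d, -4)*(T + 1078) = (-6 - 1*(-4))*(551 + 1078) = (-6 + 4)*1629 = -2*1629 = -3258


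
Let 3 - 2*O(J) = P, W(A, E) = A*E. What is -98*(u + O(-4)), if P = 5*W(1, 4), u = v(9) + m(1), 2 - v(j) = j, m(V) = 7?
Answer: 833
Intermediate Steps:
v(j) = 2 - j
u = 0 (u = (2 - 1*9) + 7 = (2 - 9) + 7 = -7 + 7 = 0)
P = 20 (P = 5*(1*4) = 5*4 = 20)
O(J) = -17/2 (O(J) = 3/2 - ½*20 = 3/2 - 10 = -17/2)
-98*(u + O(-4)) = -98*(0 - 17/2) = -98*(-17/2) = 833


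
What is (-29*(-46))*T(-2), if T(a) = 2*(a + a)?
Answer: -10672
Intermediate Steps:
T(a) = 4*a (T(a) = 2*(2*a) = 4*a)
(-29*(-46))*T(-2) = (-29*(-46))*(4*(-2)) = 1334*(-8) = -10672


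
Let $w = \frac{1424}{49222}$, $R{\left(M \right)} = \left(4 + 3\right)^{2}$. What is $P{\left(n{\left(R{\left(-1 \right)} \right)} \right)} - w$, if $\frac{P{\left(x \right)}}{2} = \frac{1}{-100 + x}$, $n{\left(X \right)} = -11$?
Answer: $- \frac{128254}{2731821} \approx -0.046948$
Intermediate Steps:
$R{\left(M \right)} = 49$ ($R{\left(M \right)} = 7^{2} = 49$)
$w = \frac{712}{24611}$ ($w = 1424 \cdot \frac{1}{49222} = \frac{712}{24611} \approx 0.02893$)
$P{\left(x \right)} = \frac{2}{-100 + x}$
$P{\left(n{\left(R{\left(-1 \right)} \right)} \right)} - w = \frac{2}{-100 - 11} - \frac{712}{24611} = \frac{2}{-111} - \frac{712}{24611} = 2 \left(- \frac{1}{111}\right) - \frac{712}{24611} = - \frac{2}{111} - \frac{712}{24611} = - \frac{128254}{2731821}$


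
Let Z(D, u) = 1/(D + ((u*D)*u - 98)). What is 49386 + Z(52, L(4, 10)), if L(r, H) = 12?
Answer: 367530613/7442 ≈ 49386.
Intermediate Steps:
Z(D, u) = 1/(-98 + D + D*u²) (Z(D, u) = 1/(D + ((D*u)*u - 98)) = 1/(D + (D*u² - 98)) = 1/(D + (-98 + D*u²)) = 1/(-98 + D + D*u²))
49386 + Z(52, L(4, 10)) = 49386 + 1/(-98 + 52 + 52*12²) = 49386 + 1/(-98 + 52 + 52*144) = 49386 + 1/(-98 + 52 + 7488) = 49386 + 1/7442 = 367530613/7442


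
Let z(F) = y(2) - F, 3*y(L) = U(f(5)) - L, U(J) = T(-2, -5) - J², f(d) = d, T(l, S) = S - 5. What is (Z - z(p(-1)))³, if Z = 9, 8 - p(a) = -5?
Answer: 1092727/27 ≈ 40471.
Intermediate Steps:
T(l, S) = -5 + S
p(a) = 13 (p(a) = 8 - 1*(-5) = 8 + 5 = 13)
U(J) = -10 - J² (U(J) = (-5 - 5) - J² = -10 - J²)
y(L) = -35/3 - L/3 (y(L) = ((-10 - 1*5²) - L)/3 = ((-10 - 1*25) - L)/3 = ((-10 - 25) - L)/3 = (-35 - L)/3 = -35/3 - L/3)
z(F) = -37/3 - F (z(F) = (-35/3 - ⅓*2) - F = (-35/3 - ⅔) - F = -37/3 - F)
(Z - z(p(-1)))³ = (9 - (-37/3 - 1*13))³ = (9 - (-37/3 - 13))³ = (9 - 1*(-76/3))³ = (9 + 76/3)³ = (103/3)³ = 1092727/27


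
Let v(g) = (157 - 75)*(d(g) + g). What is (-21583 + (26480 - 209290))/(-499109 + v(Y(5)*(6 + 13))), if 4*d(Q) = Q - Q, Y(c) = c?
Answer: 68131/163773 ≈ 0.41601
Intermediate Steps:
d(Q) = 0 (d(Q) = (Q - Q)/4 = (1/4)*0 = 0)
v(g) = 82*g (v(g) = (157 - 75)*(0 + g) = 82*g)
(-21583 + (26480 - 209290))/(-499109 + v(Y(5)*(6 + 13))) = (-21583 + (26480 - 209290))/(-499109 + 82*(5*(6 + 13))) = (-21583 - 182810)/(-499109 + 82*(5*19)) = -204393/(-499109 + 82*95) = -204393/(-499109 + 7790) = -204393/(-491319) = -204393*(-1/491319) = 68131/163773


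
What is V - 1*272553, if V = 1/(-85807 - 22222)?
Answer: -29443628038/108029 ≈ -2.7255e+5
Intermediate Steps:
V = -1/108029 (V = 1/(-108029) = -1/108029 ≈ -9.2568e-6)
V - 1*272553 = -1/108029 - 1*272553 = -1/108029 - 272553 = -29443628038/108029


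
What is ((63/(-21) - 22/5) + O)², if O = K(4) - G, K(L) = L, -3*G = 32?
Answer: 11881/225 ≈ 52.804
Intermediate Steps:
G = -32/3 (G = -⅓*32 = -32/3 ≈ -10.667)
O = 44/3 (O = 4 - 1*(-32/3) = 4 + 32/3 = 44/3 ≈ 14.667)
((63/(-21) - 22/5) + O)² = ((63/(-21) - 22/5) + 44/3)² = ((63*(-1/21) - 22*⅕) + 44/3)² = ((-3 - 22/5) + 44/3)² = (-37/5 + 44/3)² = (109/15)² = 11881/225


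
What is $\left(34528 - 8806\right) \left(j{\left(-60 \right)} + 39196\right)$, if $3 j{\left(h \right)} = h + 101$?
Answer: $1008551046$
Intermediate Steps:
$j{\left(h \right)} = \frac{101}{3} + \frac{h}{3}$ ($j{\left(h \right)} = \frac{h + 101}{3} = \frac{101 + h}{3} = \frac{101}{3} + \frac{h}{3}$)
$\left(34528 - 8806\right) \left(j{\left(-60 \right)} + 39196\right) = \left(34528 - 8806\right) \left(\left(\frac{101}{3} + \frac{1}{3} \left(-60\right)\right) + 39196\right) = 25722 \left(\left(\frac{101}{3} - 20\right) + 39196\right) = 25722 \left(\frac{41}{3} + 39196\right) = 25722 \cdot \frac{117629}{3} = 1008551046$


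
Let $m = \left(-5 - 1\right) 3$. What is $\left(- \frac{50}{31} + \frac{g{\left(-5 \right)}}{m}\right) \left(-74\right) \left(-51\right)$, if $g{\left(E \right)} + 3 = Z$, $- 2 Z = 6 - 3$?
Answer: $- \frac{318903}{62} \approx -5143.6$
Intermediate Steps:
$m = -18$ ($m = \left(-6\right) 3 = -18$)
$Z = - \frac{3}{2}$ ($Z = - \frac{6 - 3}{2} = \left(- \frac{1}{2}\right) 3 = - \frac{3}{2} \approx -1.5$)
$g{\left(E \right)} = - \frac{9}{2}$ ($g{\left(E \right)} = -3 - \frac{3}{2} = - \frac{9}{2}$)
$\left(- \frac{50}{31} + \frac{g{\left(-5 \right)}}{m}\right) \left(-74\right) \left(-51\right) = \left(- \frac{50}{31} - \frac{9}{2 \left(-18\right)}\right) \left(-74\right) \left(-51\right) = \left(\left(-50\right) \frac{1}{31} - - \frac{1}{4}\right) \left(-74\right) \left(-51\right) = \left(- \frac{50}{31} + \frac{1}{4}\right) \left(-74\right) \left(-51\right) = \left(- \frac{169}{124}\right) \left(-74\right) \left(-51\right) = \frac{6253}{62} \left(-51\right) = - \frac{318903}{62}$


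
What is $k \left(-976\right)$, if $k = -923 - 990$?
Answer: $1867088$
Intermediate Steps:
$k = -1913$
$k \left(-976\right) = \left(-1913\right) \left(-976\right) = 1867088$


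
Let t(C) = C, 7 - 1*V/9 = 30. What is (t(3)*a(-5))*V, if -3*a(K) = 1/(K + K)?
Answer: -207/10 ≈ -20.700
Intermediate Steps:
V = -207 (V = 63 - 9*30 = 63 - 270 = -207)
a(K) = -1/(6*K) (a(K) = -1/(3*(K + K)) = -1/(2*K)/3 = -1/(6*K))
(t(3)*a(-5))*V = (3*(-1/6/(-5)))*(-207) = (3*(-1/6*(-1/5)))*(-207) = (3*(1/30))*(-207) = (1/10)*(-207) = -207/10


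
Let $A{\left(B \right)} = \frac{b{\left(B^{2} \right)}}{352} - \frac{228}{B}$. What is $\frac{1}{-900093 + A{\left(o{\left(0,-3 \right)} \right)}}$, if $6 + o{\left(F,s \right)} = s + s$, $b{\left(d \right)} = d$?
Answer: $- \frac{22}{19801619} \approx -1.111 \cdot 10^{-6}$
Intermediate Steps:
$o{\left(F,s \right)} = -6 + 2 s$ ($o{\left(F,s \right)} = -6 + \left(s + s\right) = -6 + 2 s$)
$A{\left(B \right)} = - \frac{228}{B} + \frac{B^{2}}{352}$ ($A{\left(B \right)} = \frac{B^{2}}{352} - \frac{228}{B} = - \frac{228}{B} + \frac{B^{2}}{352}$)
$\frac{1}{-900093 + A{\left(o{\left(0,-3 \right)} \right)}} = \frac{1}{-900093 + \frac{-80256 + \left(-6 + 2 \left(-3\right)\right)^{3}}{352 \left(-6 + 2 \left(-3\right)\right)}} = \frac{1}{-900093 + \frac{-80256 + \left(-6 - 6\right)^{3}}{352 \left(-6 - 6\right)}} = \frac{1}{-900093 + \frac{-80256 + \left(-12\right)^{3}}{352 \left(-12\right)}} = \frac{1}{-900093 + \frac{1}{352} \left(- \frac{1}{12}\right) \left(-80256 - 1728\right)} = \frac{1}{-900093 + \frac{1}{352} \left(- \frac{1}{12}\right) \left(-81984\right)} = \frac{1}{-900093 + \frac{427}{22}} = \frac{1}{- \frac{19801619}{22}} = - \frac{22}{19801619}$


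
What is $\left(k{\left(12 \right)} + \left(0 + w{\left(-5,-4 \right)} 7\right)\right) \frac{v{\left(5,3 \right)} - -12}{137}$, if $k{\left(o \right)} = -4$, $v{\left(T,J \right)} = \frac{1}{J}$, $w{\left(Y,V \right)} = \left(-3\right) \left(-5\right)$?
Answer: $\frac{3737}{411} \approx 9.0925$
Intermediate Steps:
$w{\left(Y,V \right)} = 15$
$\left(k{\left(12 \right)} + \left(0 + w{\left(-5,-4 \right)} 7\right)\right) \frac{v{\left(5,3 \right)} - -12}{137} = \left(-4 + \left(0 + 15 \cdot 7\right)\right) \frac{\frac{1}{3} - -12}{137} = \left(-4 + \left(0 + 105\right)\right) \left(\frac{1}{3} + 12\right) \frac{1}{137} = \left(-4 + 105\right) \frac{37}{3} \cdot \frac{1}{137} = 101 \cdot \frac{37}{411} = \frac{3737}{411}$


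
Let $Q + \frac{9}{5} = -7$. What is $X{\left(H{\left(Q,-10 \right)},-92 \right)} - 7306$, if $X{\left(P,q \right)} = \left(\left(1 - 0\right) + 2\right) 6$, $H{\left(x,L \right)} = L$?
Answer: $-7288$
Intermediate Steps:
$Q = - \frac{44}{5}$ ($Q = - \frac{9}{5} - 7 = - \frac{44}{5} \approx -8.8$)
$X{\left(P,q \right)} = 18$ ($X{\left(P,q \right)} = \left(\left(1 + 0\right) + 2\right) 6 = \left(1 + 2\right) 6 = 3 \cdot 6 = 18$)
$X{\left(H{\left(Q,-10 \right)},-92 \right)} - 7306 = 18 - 7306 = -7288$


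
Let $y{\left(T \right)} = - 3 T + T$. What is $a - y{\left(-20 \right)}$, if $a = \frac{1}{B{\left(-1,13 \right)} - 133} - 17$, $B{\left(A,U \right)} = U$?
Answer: $- \frac{6841}{120} \approx -57.008$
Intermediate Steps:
$y{\left(T \right)} = - 2 T$
$a = - \frac{2041}{120}$ ($a = \frac{1}{13 - 133} - 17 = \frac{1}{-120} - 17 = - \frac{1}{120} - 17 = - \frac{2041}{120} \approx -17.008$)
$a - y{\left(-20 \right)} = - \frac{2041}{120} - \left(-2\right) \left(-20\right) = - \frac{2041}{120} - 40 = - \frac{6841}{120}$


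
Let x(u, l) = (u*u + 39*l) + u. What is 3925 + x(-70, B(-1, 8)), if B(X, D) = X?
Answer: 8716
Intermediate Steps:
x(u, l) = u + u² + 39*l (x(u, l) = (u² + 39*l) + u = u + u² + 39*l)
3925 + x(-70, B(-1, 8)) = 3925 + (-70 + (-70)² + 39*(-1)) = 3925 + (-70 + 4900 - 39) = 3925 + 4791 = 8716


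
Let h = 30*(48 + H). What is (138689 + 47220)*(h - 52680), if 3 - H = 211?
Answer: -10686049320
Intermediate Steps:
H = -208 (H = 3 - 1*211 = 3 - 211 = -208)
h = -4800 (h = 30*(48 - 208) = 30*(-160) = -4800)
(138689 + 47220)*(h - 52680) = (138689 + 47220)*(-4800 - 52680) = 185909*(-57480) = -10686049320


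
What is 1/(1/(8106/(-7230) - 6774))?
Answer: -8164021/1205 ≈ -6775.1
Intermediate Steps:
1/(1/(8106/(-7230) - 6774)) = 1/(1/(8106*(-1/7230) - 6774)) = 1/(1/(-1351/1205 - 6774)) = 1/(1/(-8164021/1205)) = 1/(-1205/8164021) = -8164021/1205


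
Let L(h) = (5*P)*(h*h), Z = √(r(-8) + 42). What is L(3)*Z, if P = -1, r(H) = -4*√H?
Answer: -45*√(42 - 8*I*√2) ≈ -294.22 + 38.934*I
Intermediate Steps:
Z = √(42 - 8*I*√2) (Z = √(-8*I*√2 + 42) = √(42 - 8*I*√2) ≈ 6.5382 - 0.8652*I)
L(h) = -5*h² (L(h) = (5*(-1))*(h*h) = -5*h²)
L(3)*Z = (-5*3²)*√(42 - 8*I*√2) = (-5*9)*√(42 - 8*I*√2) = -45*√(42 - 8*I*√2)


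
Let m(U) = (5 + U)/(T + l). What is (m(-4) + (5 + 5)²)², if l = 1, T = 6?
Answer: 491401/49 ≈ 10029.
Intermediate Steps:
m(U) = 5/7 + U/7 (m(U) = (5 + U)/(6 + 1) = (5 + U)/7 = (5 + U)*(⅐) = 5/7 + U/7)
(m(-4) + (5 + 5)²)² = ((5/7 + (⅐)*(-4)) + (5 + 5)²)² = ((5/7 - 4/7) + 10²)² = (⅐ + 100)² = (701/7)² = 491401/49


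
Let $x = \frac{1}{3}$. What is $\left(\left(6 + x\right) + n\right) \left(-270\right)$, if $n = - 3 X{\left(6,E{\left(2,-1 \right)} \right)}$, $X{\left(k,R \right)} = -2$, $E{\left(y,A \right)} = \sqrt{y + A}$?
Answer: $-3330$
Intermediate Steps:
$x = \frac{1}{3} \approx 0.33333$
$E{\left(y,A \right)} = \sqrt{A + y}$
$n = 6$ ($n = \left(-3\right) \left(-2\right) = 6$)
$\left(\left(6 + x\right) + n\right) \left(-270\right) = \left(\left(6 + \frac{1}{3}\right) + 6\right) \left(-270\right) = \left(\frac{19}{3} + 6\right) \left(-270\right) = \frac{37}{3} \left(-270\right) = -3330$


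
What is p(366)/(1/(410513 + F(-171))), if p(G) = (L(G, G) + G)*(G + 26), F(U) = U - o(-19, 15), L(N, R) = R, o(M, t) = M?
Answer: 117750626784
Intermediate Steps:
F(U) = 19 + U (F(U) = U - 1*(-19) = U + 19 = 19 + U)
p(G) = 2*G*(26 + G) (p(G) = (G + G)*(G + 26) = (2*G)*(26 + G) = 2*G*(26 + G))
p(366)/(1/(410513 + F(-171))) = (2*366*(26 + 366))/(1/(410513 + (19 - 171))) = (2*366*392)/(1/(410513 - 152)) = 286944/(1/410361) = 286944*410361 = 117750626784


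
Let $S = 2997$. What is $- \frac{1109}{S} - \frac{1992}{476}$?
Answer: $- \frac{1624477}{356643} \approx -4.5549$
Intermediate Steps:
$- \frac{1109}{S} - \frac{1992}{476} = - \frac{1109}{2997} - \frac{1992}{476} = \left(-1109\right) \frac{1}{2997} - \frac{498}{119} = - \frac{1109}{2997} - \frac{498}{119} = - \frac{1624477}{356643}$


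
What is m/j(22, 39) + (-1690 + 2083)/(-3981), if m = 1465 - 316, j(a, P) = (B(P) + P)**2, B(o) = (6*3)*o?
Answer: -23468296/242876829 ≈ -0.096626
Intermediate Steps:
B(o) = 18*o
j(a, P) = 361*P**2 (j(a, P) = (18*P + P)**2 = (19*P)**2 = 361*P**2)
m = 1149
m/j(22, 39) + (-1690 + 2083)/(-3981) = 1149/((361*39**2)) + (-1690 + 2083)/(-3981) = 1149/((361*1521)) + 393*(-1/3981) = 1149/549081 - 131/1327 = 1149*(1/549081) - 131/1327 = 383/183027 - 131/1327 = -23468296/242876829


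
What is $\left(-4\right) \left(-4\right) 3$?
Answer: $48$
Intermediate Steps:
$\left(-4\right) \left(-4\right) 3 = 16 \cdot 3 = 48$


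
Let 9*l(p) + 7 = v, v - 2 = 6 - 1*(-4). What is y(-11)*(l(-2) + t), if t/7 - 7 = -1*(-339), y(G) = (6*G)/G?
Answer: 43606/3 ≈ 14535.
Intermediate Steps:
y(G) = 6
t = 2422 (t = 49 + 7*(-1*(-339)) = 49 + 7*339 = 49 + 2373 = 2422)
v = 12 (v = 2 + (6 - 1*(-4)) = 2 + (6 + 4) = 2 + 10 = 12)
l(p) = 5/9 (l(p) = -7/9 + (⅑)*12 = -7/9 + 4/3 = 5/9)
y(-11)*(l(-2) + t) = 6*(5/9 + 2422) = 6*(21803/9) = 43606/3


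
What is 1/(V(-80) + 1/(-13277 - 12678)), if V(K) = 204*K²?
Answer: 25955/33886847999 ≈ 7.6593e-7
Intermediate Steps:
1/(V(-80) + 1/(-13277 - 12678)) = 1/(204*(-80)² + 1/(-13277 - 12678)) = 1/(204*6400 + 1/(-25955)) = 1/(1305600 - 1/25955) = 1/(33886847999/25955) = 25955/33886847999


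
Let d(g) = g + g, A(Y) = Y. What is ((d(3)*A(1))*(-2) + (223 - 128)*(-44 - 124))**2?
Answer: 255104784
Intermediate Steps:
d(g) = 2*g
((d(3)*A(1))*(-2) + (223 - 128)*(-44 - 124))**2 = (((2*3)*1)*(-2) + (223 - 128)*(-44 - 124))**2 = ((6*1)*(-2) + 95*(-168))**2 = (6*(-2) - 15960)**2 = (-12 - 15960)**2 = (-15972)**2 = 255104784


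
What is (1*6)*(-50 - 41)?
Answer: -546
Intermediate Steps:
(1*6)*(-50 - 41) = 6*(-91) = -546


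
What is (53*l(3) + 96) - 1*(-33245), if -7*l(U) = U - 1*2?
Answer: 233334/7 ≈ 33333.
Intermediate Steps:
l(U) = 2/7 - U/7 (l(U) = -(U - 1*2)/7 = -(U - 2)/7 = -(-2 + U)/7 = 2/7 - U/7)
(53*l(3) + 96) - 1*(-33245) = (53*(2/7 - ⅐*3) + 96) - 1*(-33245) = (53*(2/7 - 3/7) + 96) + 33245 = (53*(-⅐) + 96) + 33245 = (-53/7 + 96) + 33245 = 619/7 + 33245 = 233334/7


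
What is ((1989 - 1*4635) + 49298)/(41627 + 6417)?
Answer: 11663/12011 ≈ 0.97103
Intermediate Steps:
((1989 - 1*4635) + 49298)/(41627 + 6417) = ((1989 - 4635) + 49298)/48044 = (-2646 + 49298)*(1/48044) = 46652*(1/48044) = 11663/12011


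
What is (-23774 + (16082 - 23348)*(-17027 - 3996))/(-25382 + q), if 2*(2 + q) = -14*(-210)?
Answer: -76364672/11957 ≈ -6386.6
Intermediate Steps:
q = 1468 (q = -2 + (-14*(-210))/2 = -2 + (½)*2940 = -2 + 1470 = 1468)
(-23774 + (16082 - 23348)*(-17027 - 3996))/(-25382 + q) = (-23774 + (16082 - 23348)*(-17027 - 3996))/(-25382 + 1468) = (-23774 - 7266*(-21023))/(-23914) = (-23774 + 152753118)*(-1/23914) = 152729344*(-1/23914) = -76364672/11957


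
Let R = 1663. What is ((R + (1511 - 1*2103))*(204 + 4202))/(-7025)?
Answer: -4718826/7025 ≈ -671.72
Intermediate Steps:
((R + (1511 - 1*2103))*(204 + 4202))/(-7025) = ((1663 + (1511 - 1*2103))*(204 + 4202))/(-7025) = ((1663 + (1511 - 2103))*4406)*(-1/7025) = ((1663 - 592)*4406)*(-1/7025) = (1071*4406)*(-1/7025) = 4718826*(-1/7025) = -4718826/7025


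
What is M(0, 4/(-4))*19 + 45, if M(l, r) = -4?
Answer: -31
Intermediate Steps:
M(0, 4/(-4))*19 + 45 = -4*19 + 45 = -76 + 45 = -31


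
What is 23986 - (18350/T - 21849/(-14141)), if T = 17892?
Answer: 3034032983767/126505386 ≈ 23983.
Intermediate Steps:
23986 - (18350/T - 21849/(-14141)) = 23986 - (18350/17892 - 21849/(-14141)) = 23986 - (18350*(1/17892) - 21849*(-1/14141)) = 23986 - (9175/8946 + 21849/14141) = 23986 - 1*325204829/126505386 = 23986 - 325204829/126505386 = 3034032983767/126505386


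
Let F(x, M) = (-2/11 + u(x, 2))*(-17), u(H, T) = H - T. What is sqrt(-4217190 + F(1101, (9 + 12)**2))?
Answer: I*sqrt(512540259)/11 ≈ 2058.1*I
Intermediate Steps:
F(x, M) = 408/11 - 17*x (F(x, M) = (-2/11 + (x - 1*2))*(-17) = (-2*1/11 + (x - 2))*(-17) = (-2/11 + (-2 + x))*(-17) = (-24/11 + x)*(-17) = 408/11 - 17*x)
sqrt(-4217190 + F(1101, (9 + 12)**2)) = sqrt(-4217190 + (408/11 - 17*1101)) = sqrt(-4217190 + (408/11 - 18717)) = sqrt(-4217190 - 205479/11) = sqrt(-46594569/11) = I*sqrt(512540259)/11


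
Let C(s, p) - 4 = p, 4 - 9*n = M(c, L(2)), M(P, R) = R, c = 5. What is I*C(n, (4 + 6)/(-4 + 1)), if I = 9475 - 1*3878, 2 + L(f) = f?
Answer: 11194/3 ≈ 3731.3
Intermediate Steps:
L(f) = -2 + f
n = 4/9 (n = 4/9 - (-2 + 2)/9 = 4/9 - ⅑*0 = 4/9 + 0 = 4/9 ≈ 0.44444)
C(s, p) = 4 + p
I = 5597 (I = 9475 - 3878 = 5597)
I*C(n, (4 + 6)/(-4 + 1)) = 5597*(4 + (4 + 6)/(-4 + 1)) = 5597*(4 + 10/(-3)) = 5597*(4 + 10*(-⅓)) = 5597*(4 - 10/3) = 5597*(⅔) = 11194/3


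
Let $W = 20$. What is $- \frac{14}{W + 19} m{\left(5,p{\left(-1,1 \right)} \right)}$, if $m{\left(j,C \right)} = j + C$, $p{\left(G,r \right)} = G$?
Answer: $- \frac{56}{39} \approx -1.4359$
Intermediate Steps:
$m{\left(j,C \right)} = C + j$
$- \frac{14}{W + 19} m{\left(5,p{\left(-1,1 \right)} \right)} = - \frac{14}{20 + 19} \left(-1 + 5\right) = - \frac{14}{39} \cdot 4 = \left(-14\right) \frac{1}{39} \cdot 4 = \left(- \frac{14}{39}\right) 4 = - \frac{56}{39}$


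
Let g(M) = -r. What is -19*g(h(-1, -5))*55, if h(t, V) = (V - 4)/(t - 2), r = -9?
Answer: -9405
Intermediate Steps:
h(t, V) = (-4 + V)/(-2 + t)
g(M) = 9 (g(M) = -1*(-9) = 9)
-19*g(h(-1, -5))*55 = -19*9*55 = -171*55 = -9405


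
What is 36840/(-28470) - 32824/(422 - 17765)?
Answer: 9852772/16458507 ≈ 0.59864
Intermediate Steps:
36840/(-28470) - 32824/(422 - 17765) = 36840*(-1/28470) - 32824/(-17343) = -1228/949 - 32824*(-1/17343) = -1228/949 + 32824/17343 = 9852772/16458507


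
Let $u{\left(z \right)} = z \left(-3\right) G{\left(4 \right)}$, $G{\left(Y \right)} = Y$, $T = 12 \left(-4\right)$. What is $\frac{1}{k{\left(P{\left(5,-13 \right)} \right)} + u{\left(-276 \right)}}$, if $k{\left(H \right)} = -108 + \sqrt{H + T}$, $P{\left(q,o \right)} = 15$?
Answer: $\frac{1068}{3421883} - \frac{i \sqrt{33}}{10265649} \approx 0.00031211 - 5.5959 \cdot 10^{-7} i$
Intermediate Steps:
$T = -48$
$u{\left(z \right)} = - 12 z$ ($u{\left(z \right)} = z \left(-3\right) 4 = - 3 z 4 = - 12 z$)
$k{\left(H \right)} = -108 + \sqrt{-48 + H}$ ($k{\left(H \right)} = -108 + \sqrt{H - 48} = -108 + \sqrt{-48 + H}$)
$\frac{1}{k{\left(P{\left(5,-13 \right)} \right)} + u{\left(-276 \right)}} = \frac{1}{\left(-108 + \sqrt{-48 + 15}\right) - -3312} = \frac{1}{\left(-108 + \sqrt{-33}\right) + 3312} = \frac{1}{\left(-108 + i \sqrt{33}\right) + 3312} = \frac{1}{3204 + i \sqrt{33}}$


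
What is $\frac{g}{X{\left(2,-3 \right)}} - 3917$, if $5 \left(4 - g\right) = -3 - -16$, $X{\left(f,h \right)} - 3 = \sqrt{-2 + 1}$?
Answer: $- \frac{195829}{50} - \frac{7 i}{50} \approx -3916.6 - 0.14 i$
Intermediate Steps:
$X{\left(f,h \right)} = 3 + i$ ($X{\left(f,h \right)} = 3 + \sqrt{-2 + 1} = 3 + \sqrt{-1} = 3 + i$)
$g = \frac{7}{5}$ ($g = 4 - \frac{-3 - -16}{5} = 4 - \frac{-3 + 16}{5} = 4 - \frac{13}{5} = \frac{7}{5} \approx 1.4$)
$\frac{g}{X{\left(2,-3 \right)}} - 3917 = \frac{1}{3 + i} \frac{7}{5} - 3917 = \frac{3 - i}{10} \cdot \frac{7}{5} - 3917 = \frac{7 \left(3 - i\right)}{50} - 3917 = -3917 + \frac{7 \left(3 - i\right)}{50}$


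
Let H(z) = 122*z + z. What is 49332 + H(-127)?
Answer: 33711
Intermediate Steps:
H(z) = 123*z
49332 + H(-127) = 49332 + 123*(-127) = 49332 - 15621 = 33711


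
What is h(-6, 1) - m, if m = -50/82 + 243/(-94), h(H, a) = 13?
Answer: 62415/3854 ≈ 16.195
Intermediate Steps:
m = -12313/3854 (m = -50*1/82 + 243*(-1/94) = -25/41 - 243/94 = -12313/3854 ≈ -3.1949)
h(-6, 1) - m = 13 - 1*(-12313/3854) = 13 + 12313/3854 = 62415/3854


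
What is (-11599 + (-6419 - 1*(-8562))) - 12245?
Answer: -21701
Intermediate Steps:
(-11599 + (-6419 - 1*(-8562))) - 12245 = (-11599 + (-6419 + 8562)) - 12245 = (-11599 + 2143) - 12245 = -9456 - 12245 = -21701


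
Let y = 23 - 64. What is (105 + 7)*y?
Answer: -4592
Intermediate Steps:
y = -41
(105 + 7)*y = (105 + 7)*(-41) = 112*(-41) = -4592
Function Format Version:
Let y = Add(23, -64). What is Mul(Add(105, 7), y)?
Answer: -4592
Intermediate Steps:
y = -41
Mul(Add(105, 7), y) = Mul(Add(105, 7), -41) = Mul(112, -41) = -4592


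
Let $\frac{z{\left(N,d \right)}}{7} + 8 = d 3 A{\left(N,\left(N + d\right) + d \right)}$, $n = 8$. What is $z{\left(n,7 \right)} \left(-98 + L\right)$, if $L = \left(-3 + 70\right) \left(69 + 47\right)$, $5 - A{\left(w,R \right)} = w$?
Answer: $-3813978$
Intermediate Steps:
$A{\left(w,R \right)} = 5 - w$
$L = 7772$ ($L = 67 \cdot 116 = 7772$)
$z{\left(N,d \right)} = -56 + 21 d \left(5 - N\right)$ ($z{\left(N,d \right)} = -56 + 7 d 3 \left(5 - N\right) = -56 + 7 \cdot 3 d \left(5 - N\right) = -56 + 21 d \left(5 - N\right)$)
$z{\left(n,7 \right)} \left(-98 + L\right) = \left(-56 + 105 \cdot 7 - 168 \cdot 7\right) \left(-98 + 7772\right) = \left(-56 + 735 - 1176\right) 7674 = \left(-497\right) 7674 = -3813978$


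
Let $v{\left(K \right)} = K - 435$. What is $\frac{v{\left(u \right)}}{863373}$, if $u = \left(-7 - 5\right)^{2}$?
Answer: $- \frac{97}{287791} \approx -0.00033705$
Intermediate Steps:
$u = 144$ ($u = \left(-12\right)^{2} = 144$)
$v{\left(K \right)} = -435 + K$
$\frac{v{\left(u \right)}}{863373} = \frac{-435 + 144}{863373} = \left(-291\right) \frac{1}{863373} = - \frac{97}{287791}$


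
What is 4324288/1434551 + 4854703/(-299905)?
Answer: -5667443450713/430229017655 ≈ -13.173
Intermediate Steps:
4324288/1434551 + 4854703/(-299905) = 4324288*(1/1434551) + 4854703*(-1/299905) = 4324288/1434551 - 4854703/299905 = -5667443450713/430229017655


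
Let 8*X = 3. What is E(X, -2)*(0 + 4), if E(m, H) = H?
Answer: -8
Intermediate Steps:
X = 3/8 (X = (⅛)*3 = 3/8 ≈ 0.37500)
E(X, -2)*(0 + 4) = -2*(0 + 4) = -2*4 = -8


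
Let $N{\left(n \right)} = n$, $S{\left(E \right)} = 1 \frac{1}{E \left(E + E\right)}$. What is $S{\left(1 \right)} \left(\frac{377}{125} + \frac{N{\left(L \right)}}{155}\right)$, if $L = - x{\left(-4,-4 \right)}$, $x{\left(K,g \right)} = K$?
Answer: $\frac{11787}{7750} \approx 1.5209$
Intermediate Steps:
$L = 4$ ($L = \left(-1\right) \left(-4\right) = 4$)
$S{\left(E \right)} = \frac{1}{2 E^{2}}$ ($S{\left(E \right)} = 1 \frac{1}{E 2 E} = 1 \frac{1}{2 E^{2}} = \frac{1}{2 E^{2}}$)
$S{\left(1 \right)} \left(\frac{377}{125} + \frac{N{\left(L \right)}}{155}\right) = \frac{1}{2 \cdot 1} \left(\frac{377}{125} + \frac{4}{155}\right) = \frac{1}{2} \cdot 1 \left(377 \cdot \frac{1}{125} + 4 \cdot \frac{1}{155}\right) = \frac{\frac{377}{125} + \frac{4}{155}}{2} = \frac{1}{2} \cdot \frac{11787}{3875} = \frac{11787}{7750}$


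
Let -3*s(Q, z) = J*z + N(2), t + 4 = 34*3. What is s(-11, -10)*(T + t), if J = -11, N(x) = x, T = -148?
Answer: 5600/3 ≈ 1866.7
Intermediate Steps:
t = 98 (t = -4 + 34*3 = -4 + 102 = 98)
s(Q, z) = -⅔ + 11*z/3 (s(Q, z) = -(-11*z + 2)/3 = -(2 - 11*z)/3 = -⅔ + 11*z/3)
s(-11, -10)*(T + t) = (-⅔ + (11/3)*(-10))*(-148 + 98) = (-⅔ - 110/3)*(-50) = -112/3*(-50) = 5600/3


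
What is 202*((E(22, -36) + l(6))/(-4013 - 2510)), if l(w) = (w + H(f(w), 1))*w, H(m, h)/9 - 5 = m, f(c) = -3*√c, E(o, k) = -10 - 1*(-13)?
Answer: -62418/6523 + 32724*√6/6523 ≈ 2.7195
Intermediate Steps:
E(o, k) = 3 (E(o, k) = -10 + 13 = 3)
H(m, h) = 45 + 9*m
l(w) = w*(45 + w - 27*√w) (l(w) = (w + (45 + 9*(-3*√w)))*w = (w + (45 - 27*√w))*w = (45 + w - 27*√w)*w = w*(45 + w - 27*√w))
202*((E(22, -36) + l(6))/(-4013 - 2510)) = 202*((3 + 6*(45 + 6 - 27*√6))/(-4013 - 2510)) = 202*((3 + 6*(51 - 27*√6))/(-6523)) = 202*((3 + (306 - 162*√6))*(-1/6523)) = 202*((309 - 162*√6)*(-1/6523)) = 202*(-309/6523 + 162*√6/6523) = -62418/6523 + 32724*√6/6523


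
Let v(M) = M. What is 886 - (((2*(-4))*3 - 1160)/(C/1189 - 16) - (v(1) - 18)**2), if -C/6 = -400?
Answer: 1132839/1039 ≈ 1090.3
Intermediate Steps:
C = 2400 (C = -6*(-400) = 2400)
886 - (((2*(-4))*3 - 1160)/(C/1189 - 16) - (v(1) - 18)**2) = 886 - (((2*(-4))*3 - 1160)/(2400/1189 - 16) - (1 - 18)**2) = 886 - ((-8*3 - 1160)/(2400*(1/1189) - 16) - 1*(-17)**2) = 886 - ((-24 - 1160)/(2400/1189 - 16) - 1*289) = 886 - (-1184/(-16624/1189) - 289) = 886 - (-1184*(-1189/16624) - 289) = 886 - (87986/1039 - 289) = 886 - 1*(-212285/1039) = 886 + 212285/1039 = 1132839/1039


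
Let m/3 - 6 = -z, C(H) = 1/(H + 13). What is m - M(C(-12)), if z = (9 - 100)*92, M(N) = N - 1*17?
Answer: 25150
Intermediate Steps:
C(H) = 1/(13 + H)
M(N) = -17 + N (M(N) = N - 17 = -17 + N)
z = -8372 (z = -91*92 = -8372)
m = 25134 (m = 18 + 3*(-1*(-8372)) = 18 + 3*8372 = 18 + 25116 = 25134)
m - M(C(-12)) = 25134 - (-17 + 1/(13 - 12)) = 25134 - (-17 + 1/1) = 25134 - (-17 + 1) = 25134 - 1*(-16) = 25134 + 16 = 25150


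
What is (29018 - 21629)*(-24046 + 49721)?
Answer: 189712575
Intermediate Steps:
(29018 - 21629)*(-24046 + 49721) = 7389*25675 = 189712575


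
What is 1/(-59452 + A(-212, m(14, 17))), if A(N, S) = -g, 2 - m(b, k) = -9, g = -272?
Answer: -1/59180 ≈ -1.6898e-5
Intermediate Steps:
m(b, k) = 11 (m(b, k) = 2 - 1*(-9) = 2 + 9 = 11)
A(N, S) = 272 (A(N, S) = -1*(-272) = 272)
1/(-59452 + A(-212, m(14, 17))) = 1/(-59452 + 272) = 1/(-59180) = -1/59180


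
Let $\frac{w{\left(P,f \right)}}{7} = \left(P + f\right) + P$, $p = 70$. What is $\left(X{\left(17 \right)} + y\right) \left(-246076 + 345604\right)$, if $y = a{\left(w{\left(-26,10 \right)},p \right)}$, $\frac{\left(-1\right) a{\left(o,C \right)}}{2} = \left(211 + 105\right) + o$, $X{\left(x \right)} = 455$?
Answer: $40906008$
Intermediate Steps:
$w{\left(P,f \right)} = 7 f + 14 P$ ($w{\left(P,f \right)} = 7 \left(\left(P + f\right) + P\right) = 7 \left(f + 2 P\right) = 7 f + 14 P$)
$a{\left(o,C \right)} = -632 - 2 o$ ($a{\left(o,C \right)} = - 2 \left(\left(211 + 105\right) + o\right) = - 2 \left(316 + o\right) = -632 - 2 o$)
$y = -44$ ($y = -632 - 2 \left(7 \cdot 10 + 14 \left(-26\right)\right) = -632 - 2 \left(70 - 364\right) = -632 - -588 = -632 + 588 = -44$)
$\left(X{\left(17 \right)} + y\right) \left(-246076 + 345604\right) = \left(455 - 44\right) \left(-246076 + 345604\right) = 411 \cdot 99528 = 40906008$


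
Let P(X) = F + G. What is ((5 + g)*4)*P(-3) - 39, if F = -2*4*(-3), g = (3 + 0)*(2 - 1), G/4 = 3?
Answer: 1113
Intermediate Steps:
G = 12 (G = 4*3 = 12)
g = 3 (g = 3*1 = 3)
F = 24 (F = -8*(-3) = 24)
P(X) = 36 (P(X) = 24 + 12 = 36)
((5 + g)*4)*P(-3) - 39 = ((5 + 3)*4)*36 - 39 = (8*4)*36 - 39 = 32*36 - 39 = 1152 - 39 = 1113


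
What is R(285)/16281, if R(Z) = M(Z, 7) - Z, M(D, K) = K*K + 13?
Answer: -223/16281 ≈ -0.013697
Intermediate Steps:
M(D, K) = 13 + K² (M(D, K) = K² + 13 = 13 + K²)
R(Z) = 62 - Z (R(Z) = (13 + 7²) - Z = (13 + 49) - Z = 62 - Z)
R(285)/16281 = (62 - 1*285)/16281 = (62 - 285)*(1/16281) = -223*1/16281 = -223/16281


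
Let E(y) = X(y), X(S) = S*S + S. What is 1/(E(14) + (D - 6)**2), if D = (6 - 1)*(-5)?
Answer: 1/1171 ≈ 0.00085397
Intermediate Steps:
X(S) = S + S**2 (X(S) = S**2 + S = S + S**2)
E(y) = y*(1 + y)
D = -25 (D = 5*(-5) = -25)
1/(E(14) + (D - 6)**2) = 1/(14*(1 + 14) + (-25 - 6)**2) = 1/(14*15 + (-31)**2) = 1/(210 + 961) = 1/1171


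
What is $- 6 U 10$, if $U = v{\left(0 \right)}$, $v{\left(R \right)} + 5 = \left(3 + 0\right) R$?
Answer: $300$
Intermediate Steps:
$v{\left(R \right)} = -5 + 3 R$ ($v{\left(R \right)} = -5 + \left(3 + 0\right) R = -5 + 3 R$)
$U = -5$ ($U = -5 + 3 \cdot 0 = -5 + 0 = -5$)
$- 6 U 10 = \left(-6\right) \left(-5\right) 10 = 30 \cdot 10 = 300$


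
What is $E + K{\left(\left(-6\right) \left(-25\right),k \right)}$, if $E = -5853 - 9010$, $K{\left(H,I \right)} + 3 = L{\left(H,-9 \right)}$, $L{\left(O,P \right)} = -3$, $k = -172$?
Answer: $-14869$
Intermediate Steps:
$K{\left(H,I \right)} = -6$ ($K{\left(H,I \right)} = -3 - 3 = -6$)
$E = -14863$
$E + K{\left(\left(-6\right) \left(-25\right),k \right)} = -14863 - 6 = -14869$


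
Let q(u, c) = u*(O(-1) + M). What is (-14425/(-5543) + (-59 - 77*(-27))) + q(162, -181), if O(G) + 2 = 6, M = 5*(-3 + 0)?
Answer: 1333659/5543 ≈ 240.60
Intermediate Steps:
M = -15 (M = 5*(-3) = -15)
O(G) = 4 (O(G) = -2 + 6 = 4)
q(u, c) = -11*u (q(u, c) = u*(4 - 15) = u*(-11) = -11*u)
(-14425/(-5543) + (-59 - 77*(-27))) + q(162, -181) = (-14425/(-5543) + (-59 - 77*(-27))) - 11*162 = (-14425*(-1/5543) + (-59 + 2079)) - 1782 = (14425/5543 + 2020) - 1782 = 11211285/5543 - 1782 = 1333659/5543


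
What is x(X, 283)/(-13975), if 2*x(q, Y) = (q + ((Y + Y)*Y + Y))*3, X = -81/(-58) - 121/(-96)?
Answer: -446730821/25937600 ≈ -17.223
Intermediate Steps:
X = 7397/2784 (X = -81*(-1/58) - 121*(-1/96) = 81/58 + 121/96 = 7397/2784 ≈ 2.6570)
x(q, Y) = 3*Y² + 3*Y/2 + 3*q/2 (x(q, Y) = ((q + ((Y + Y)*Y + Y))*3)/2 = ((q + ((2*Y)*Y + Y))*3)/2 = ((q + (2*Y² + Y))*3)/2 = ((q + (Y + 2*Y²))*3)/2 = ((Y + q + 2*Y²)*3)/2 = (3*Y + 3*q + 6*Y²)/2 = 3*Y² + 3*Y/2 + 3*q/2)
x(X, 283)/(-13975) = (3*283² + (3/2)*283 + (3/2)*(7397/2784))/(-13975) = (3*80089 + 849/2 + 7397/1856)*(-1/13975) = (240267 + 849/2 + 7397/1856)*(-1/13975) = (446730821/1856)*(-1/13975) = -446730821/25937600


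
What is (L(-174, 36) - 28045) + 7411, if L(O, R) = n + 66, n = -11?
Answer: -20579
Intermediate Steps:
L(O, R) = 55 (L(O, R) = -11 + 66 = 55)
(L(-174, 36) - 28045) + 7411 = (55 - 28045) + 7411 = -27990 + 7411 = -20579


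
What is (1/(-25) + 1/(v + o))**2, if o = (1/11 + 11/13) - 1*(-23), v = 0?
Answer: 23104/7323080625 ≈ 3.1550e-6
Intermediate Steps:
o = 3423/143 (o = (1*(1/11) + 11*(1/13)) + 23 = (1/11 + 11/13) + 23 = 134/143 + 23 = 3423/143 ≈ 23.937)
(1/(-25) + 1/(v + o))**2 = (1/(-25) + 1/(0 + 3423/143))**2 = (-1/25 + 1/(3423/143))**2 = (-1/25 + 143/3423)**2 = (152/85575)**2 = 23104/7323080625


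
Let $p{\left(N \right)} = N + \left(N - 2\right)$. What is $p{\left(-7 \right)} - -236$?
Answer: $220$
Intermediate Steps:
$p{\left(N \right)} = -2 + 2 N$ ($p{\left(N \right)} = N + \left(-2 + N\right) = -2 + 2 N$)
$p{\left(-7 \right)} - -236 = \left(-2 + 2 \left(-7\right)\right) - -236 = \left(-2 - 14\right) + 236 = -16 + 236 = 220$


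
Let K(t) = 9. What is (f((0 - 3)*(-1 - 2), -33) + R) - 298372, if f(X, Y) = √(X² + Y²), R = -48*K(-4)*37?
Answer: -314356 + 3*√130 ≈ -3.1432e+5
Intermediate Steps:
R = -15984 (R = -48*9*37 = -432*37 = -15984)
(f((0 - 3)*(-1 - 2), -33) + R) - 298372 = (√(((0 - 3)*(-1 - 2))² + (-33)²) - 15984) - 298372 = (√((-3*(-3))² + 1089) - 15984) - 298372 = (√(9² + 1089) - 15984) - 298372 = (√(81 + 1089) - 15984) - 298372 = (√1170 - 15984) - 298372 = (3*√130 - 15984) - 298372 = (-15984 + 3*√130) - 298372 = -314356 + 3*√130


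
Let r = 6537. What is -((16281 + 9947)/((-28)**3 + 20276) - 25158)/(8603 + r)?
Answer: 10547759/6343660 ≈ 1.6627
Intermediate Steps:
-((16281 + 9947)/((-28)**3 + 20276) - 25158)/(8603 + r) = -((16281 + 9947)/((-28)**3 + 20276) - 25158)/(8603 + 6537) = -(26228/(-21952 + 20276) - 25158)/15140 = -(26228/(-1676) - 25158)/15140 = -(26228*(-1/1676) - 25158)/15140 = -(-6557/419 - 25158)/15140 = -(-10547759)/(419*15140) = -1*(-10547759/6343660) = 10547759/6343660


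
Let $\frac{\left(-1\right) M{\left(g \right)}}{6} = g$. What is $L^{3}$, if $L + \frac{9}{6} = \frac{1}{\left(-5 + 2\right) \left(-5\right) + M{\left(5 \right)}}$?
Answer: $- \frac{103823}{27000} \approx -3.8453$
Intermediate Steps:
$M{\left(g \right)} = - 6 g$
$L = - \frac{47}{30}$ ($L = - \frac{3}{2} + \frac{1}{\left(-5 + 2\right) \left(-5\right) - 30} = - \frac{3}{2} + \frac{1}{\left(-3\right) \left(-5\right) - 30} = - \frac{3}{2} + \frac{1}{15 - 30} = - \frac{3}{2} + \frac{1}{-15} = - \frac{3}{2} - \frac{1}{15} = - \frac{47}{30} \approx -1.5667$)
$L^{3} = \left(- \frac{47}{30}\right)^{3} = - \frac{103823}{27000}$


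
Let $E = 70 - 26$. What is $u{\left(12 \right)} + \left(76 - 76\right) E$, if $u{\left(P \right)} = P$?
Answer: $12$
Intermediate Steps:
$E = 44$ ($E = 70 - 26 = 44$)
$u{\left(12 \right)} + \left(76 - 76\right) E = 12 + \left(76 - 76\right) 44 = 12 + 0 \cdot 44 = 12 + 0 = 12$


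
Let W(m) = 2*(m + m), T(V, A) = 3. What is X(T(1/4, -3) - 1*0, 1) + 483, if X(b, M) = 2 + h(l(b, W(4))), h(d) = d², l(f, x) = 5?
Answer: 510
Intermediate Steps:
W(m) = 4*m (W(m) = 2*(2*m) = 4*m)
X(b, M) = 27 (X(b, M) = 2 + 5² = 2 + 25 = 27)
X(T(1/4, -3) - 1*0, 1) + 483 = 27 + 483 = 510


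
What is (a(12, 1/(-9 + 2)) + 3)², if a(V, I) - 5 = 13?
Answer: 441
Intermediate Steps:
a(V, I) = 18 (a(V, I) = 5 + 13 = 18)
(a(12, 1/(-9 + 2)) + 3)² = (18 + 3)² = 21² = 441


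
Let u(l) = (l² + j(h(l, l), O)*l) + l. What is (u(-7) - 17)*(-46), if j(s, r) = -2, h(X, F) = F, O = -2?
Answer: -1794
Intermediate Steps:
u(l) = l² - l (u(l) = (l² - 2*l) + l = l² - l)
(u(-7) - 17)*(-46) = (-7*(-1 - 7) - 17)*(-46) = (-7*(-8) - 17)*(-46) = (56 - 17)*(-46) = 39*(-46) = -1794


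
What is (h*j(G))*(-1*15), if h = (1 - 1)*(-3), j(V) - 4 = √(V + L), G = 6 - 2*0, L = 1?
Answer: 0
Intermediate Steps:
G = 6 (G = 6 + 0 = 6)
j(V) = 4 + √(1 + V) (j(V) = 4 + √(V + 1) = 4 + √(1 + V))
h = 0 (h = 0*(-3) = 0)
(h*j(G))*(-1*15) = (0*(4 + √(1 + 6)))*(-1*15) = (0*(4 + √7))*(-15) = 0*(-15) = 0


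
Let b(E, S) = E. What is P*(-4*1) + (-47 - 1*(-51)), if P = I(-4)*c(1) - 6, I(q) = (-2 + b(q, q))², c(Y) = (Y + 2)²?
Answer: -1268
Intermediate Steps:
c(Y) = (2 + Y)²
I(q) = (-2 + q)²
P = 318 (P = (-2 - 4)²*(2 + 1)² - 6 = (-6)²*3² - 6 = 36*9 - 6 = 324 - 6 = 318)
P*(-4*1) + (-47 - 1*(-51)) = 318*(-4*1) + (-47 - 1*(-51)) = 318*(-4) + (-47 + 51) = -1272 + 4 = -1268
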